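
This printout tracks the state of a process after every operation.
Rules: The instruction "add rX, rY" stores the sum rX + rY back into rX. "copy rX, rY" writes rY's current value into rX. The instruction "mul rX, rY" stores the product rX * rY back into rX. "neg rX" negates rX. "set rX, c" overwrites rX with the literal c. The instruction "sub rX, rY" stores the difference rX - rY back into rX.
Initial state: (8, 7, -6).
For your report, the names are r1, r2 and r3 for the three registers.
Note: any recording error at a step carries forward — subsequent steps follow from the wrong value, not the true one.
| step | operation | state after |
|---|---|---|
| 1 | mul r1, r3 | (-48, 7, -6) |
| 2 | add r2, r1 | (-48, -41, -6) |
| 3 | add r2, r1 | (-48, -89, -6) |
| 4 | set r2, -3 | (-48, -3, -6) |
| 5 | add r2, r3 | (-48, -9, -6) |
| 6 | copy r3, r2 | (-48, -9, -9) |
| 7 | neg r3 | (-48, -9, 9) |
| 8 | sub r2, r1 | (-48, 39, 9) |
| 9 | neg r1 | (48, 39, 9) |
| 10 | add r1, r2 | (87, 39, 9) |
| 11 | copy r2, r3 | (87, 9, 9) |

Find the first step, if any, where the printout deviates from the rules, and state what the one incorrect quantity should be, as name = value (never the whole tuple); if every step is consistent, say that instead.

no error

Recomputing the run from the initial state:
step 1: r1 = -48, r2 = 7, r3 = -6
step 2: r1 = -48, r2 = -41, r3 = -6
step 3: r1 = -48, r2 = -89, r3 = -6
step 4: r1 = -48, r2 = -3, r3 = -6
step 5: r1 = -48, r2 = -9, r3 = -6
step 6: r1 = -48, r2 = -9, r3 = -9
step 7: r1 = -48, r2 = -9, r3 = 9
step 8: r1 = -48, r2 = 39, r3 = 9
step 9: r1 = 48, r2 = 39, r3 = 9
step 10: r1 = 87, r2 = 39, r3 = 9
step 11: r1 = 87, r2 = 9, r3 = 9
This matches the printout at every step.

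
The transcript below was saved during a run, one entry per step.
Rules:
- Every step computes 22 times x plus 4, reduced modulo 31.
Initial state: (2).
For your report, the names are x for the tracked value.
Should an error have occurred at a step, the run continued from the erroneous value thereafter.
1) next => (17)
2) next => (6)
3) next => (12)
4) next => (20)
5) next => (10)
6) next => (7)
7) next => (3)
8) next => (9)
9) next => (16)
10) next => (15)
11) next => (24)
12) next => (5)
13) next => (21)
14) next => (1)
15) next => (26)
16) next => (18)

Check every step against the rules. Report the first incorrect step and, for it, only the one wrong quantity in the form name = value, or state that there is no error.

step 8, x = 8

Step 1: x = (22*2 + 4) mod 31 = 17 — agrees with the transcript.
Step 2: x = (22*17 + 4) mod 31 = 6 — checks out.
Step 3: x = (22*6 + 4) mod 31 = 12 — in agreement.
Step 4: x = (22*12 + 4) mod 31 = 20 — checks out.
Step 5: x = (22*20 + 4) mod 31 = 10 — checks out.
Step 6: x = (22*10 + 4) mod 31 = 7 — consistent with the transcript.
Step 7: x = (22*7 + 4) mod 31 = 3 — same as recorded.
Step 8: x = (22*3 + 4) mod 31 = 8 — the transcript disagrees here.
Conclusion: step 8 carries the first error; the entry should be x = 8.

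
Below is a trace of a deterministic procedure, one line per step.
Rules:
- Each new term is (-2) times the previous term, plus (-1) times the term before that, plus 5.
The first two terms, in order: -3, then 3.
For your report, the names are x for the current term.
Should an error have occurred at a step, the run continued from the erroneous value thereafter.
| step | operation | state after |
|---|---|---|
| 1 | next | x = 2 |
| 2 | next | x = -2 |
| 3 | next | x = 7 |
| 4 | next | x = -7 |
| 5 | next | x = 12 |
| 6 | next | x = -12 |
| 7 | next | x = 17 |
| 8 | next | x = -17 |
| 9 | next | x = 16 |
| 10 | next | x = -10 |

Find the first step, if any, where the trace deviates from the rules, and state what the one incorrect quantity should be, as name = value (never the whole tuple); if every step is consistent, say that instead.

Recomputing the run from the initial state:
step 1: x = 2
step 2: x = -2
step 3: x = 7
step 4: x = -7
step 5: x = 12
step 6: x = -12
step 7: x = 17
step 8: x = -17
step 9: x = 22
step 10: x = -22
The first disagreement with the trace is at step 9, where the value should be x = 22.

step 9, x = 22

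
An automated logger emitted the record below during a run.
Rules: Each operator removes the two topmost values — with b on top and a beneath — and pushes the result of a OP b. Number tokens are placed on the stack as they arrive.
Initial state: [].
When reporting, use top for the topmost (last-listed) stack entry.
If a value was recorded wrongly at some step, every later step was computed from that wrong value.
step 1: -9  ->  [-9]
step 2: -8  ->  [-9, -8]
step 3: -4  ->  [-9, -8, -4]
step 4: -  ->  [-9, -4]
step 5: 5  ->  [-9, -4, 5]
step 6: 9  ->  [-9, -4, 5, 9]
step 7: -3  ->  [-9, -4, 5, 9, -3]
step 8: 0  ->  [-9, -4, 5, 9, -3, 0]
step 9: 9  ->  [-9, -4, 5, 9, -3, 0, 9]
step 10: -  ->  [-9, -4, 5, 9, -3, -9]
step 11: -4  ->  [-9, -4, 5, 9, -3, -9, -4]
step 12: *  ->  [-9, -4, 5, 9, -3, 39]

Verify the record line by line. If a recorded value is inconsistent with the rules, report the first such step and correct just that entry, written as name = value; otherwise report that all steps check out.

step 12, top = 36

Step 1: push -9: top = -9 — confirmed correct.
Step 2: push -8: top = -8 — confirmed correct.
Step 3: push -4: top = -4 — matches.
Step 4: -8 - -4 = -4 — consistent with the record.
Step 5: push 5: top = 5 — confirmed correct.
Step 6: push 9: top = 9 — in agreement.
Step 7: push -3: top = -3 — same as recorded.
Step 8: push 0: top = 0 — in agreement.
Step 9: push 9: top = 9 — matches.
Step 10: 0 - 9 = -9 — agrees with the record.
Step 11: push -4: top = -4 — same as recorded.
Step 12: -9 * -4 = 36 — the record has a different value.
First deviation found at step 12; the corrected entry is top = 36.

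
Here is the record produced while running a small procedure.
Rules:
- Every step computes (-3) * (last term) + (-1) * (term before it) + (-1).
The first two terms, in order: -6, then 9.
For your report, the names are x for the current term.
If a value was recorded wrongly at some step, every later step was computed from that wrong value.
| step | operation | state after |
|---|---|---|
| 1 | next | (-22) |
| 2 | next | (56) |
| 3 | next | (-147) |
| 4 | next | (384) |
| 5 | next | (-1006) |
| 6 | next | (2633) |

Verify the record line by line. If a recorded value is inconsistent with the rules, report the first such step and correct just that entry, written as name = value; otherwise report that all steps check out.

Recomputing the run from the initial state:
step 1: x = -22
step 2: x = 56
step 3: x = -147
step 4: x = 384
step 5: x = -1006
step 6: x = 2633
This matches the record at every step.

no error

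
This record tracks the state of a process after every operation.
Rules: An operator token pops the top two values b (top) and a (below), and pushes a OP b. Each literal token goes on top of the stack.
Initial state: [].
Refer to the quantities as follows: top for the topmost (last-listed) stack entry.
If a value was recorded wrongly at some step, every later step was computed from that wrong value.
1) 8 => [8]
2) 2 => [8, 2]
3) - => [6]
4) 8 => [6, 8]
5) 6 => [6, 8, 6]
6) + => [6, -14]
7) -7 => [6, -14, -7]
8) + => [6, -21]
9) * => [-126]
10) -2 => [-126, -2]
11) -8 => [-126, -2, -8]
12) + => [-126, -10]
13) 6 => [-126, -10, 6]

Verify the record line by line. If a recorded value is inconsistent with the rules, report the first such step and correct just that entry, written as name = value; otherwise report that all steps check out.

step 6, top = 14

step 1: push 8: top = 8 -> same as recorded
step 2: push 2: top = 2 -> checks out
step 3: 8 - 2 = 6 -> confirmed correct
step 4: push 8: top = 8 -> no discrepancy
step 5: push 6: top = 6 -> same as recorded
step 6: 8 + 6 = 14 -> the entry is off here
First deviation found at step 6; the corrected entry is top = 14.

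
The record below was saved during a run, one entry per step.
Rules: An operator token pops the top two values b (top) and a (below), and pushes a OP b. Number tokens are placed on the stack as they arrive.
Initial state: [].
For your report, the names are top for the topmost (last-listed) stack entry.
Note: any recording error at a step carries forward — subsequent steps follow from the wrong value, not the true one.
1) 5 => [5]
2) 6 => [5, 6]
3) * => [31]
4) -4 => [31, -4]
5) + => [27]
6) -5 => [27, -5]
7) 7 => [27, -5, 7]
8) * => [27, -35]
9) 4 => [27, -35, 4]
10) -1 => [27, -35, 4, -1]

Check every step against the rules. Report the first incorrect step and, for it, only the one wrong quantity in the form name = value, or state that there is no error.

step 1: push 5: top = 5 -> exactly as logged
step 2: push 6: top = 6 -> in agreement
step 3: 5 * 6 = 30 -> the entry is off here
Step 3 is the first one off; corrected, top = 30.

step 3, top = 30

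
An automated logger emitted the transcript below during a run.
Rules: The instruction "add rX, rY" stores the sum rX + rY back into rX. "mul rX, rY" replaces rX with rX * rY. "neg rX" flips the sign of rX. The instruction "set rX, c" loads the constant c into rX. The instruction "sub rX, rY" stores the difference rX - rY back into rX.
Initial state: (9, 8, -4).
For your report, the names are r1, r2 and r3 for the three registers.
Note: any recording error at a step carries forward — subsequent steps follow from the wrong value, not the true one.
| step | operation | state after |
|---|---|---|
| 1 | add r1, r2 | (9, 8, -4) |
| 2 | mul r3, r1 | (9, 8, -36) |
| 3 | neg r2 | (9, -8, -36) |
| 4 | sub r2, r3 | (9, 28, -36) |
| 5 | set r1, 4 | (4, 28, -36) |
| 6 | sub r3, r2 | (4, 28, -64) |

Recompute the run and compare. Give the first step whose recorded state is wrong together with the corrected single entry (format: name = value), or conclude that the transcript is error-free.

step 1, r1 = 17

Step 1: r1 = 9 + 8 = 17 — this is not what the transcript shows.
First incorrect step: 1; the correct value is r1 = 17.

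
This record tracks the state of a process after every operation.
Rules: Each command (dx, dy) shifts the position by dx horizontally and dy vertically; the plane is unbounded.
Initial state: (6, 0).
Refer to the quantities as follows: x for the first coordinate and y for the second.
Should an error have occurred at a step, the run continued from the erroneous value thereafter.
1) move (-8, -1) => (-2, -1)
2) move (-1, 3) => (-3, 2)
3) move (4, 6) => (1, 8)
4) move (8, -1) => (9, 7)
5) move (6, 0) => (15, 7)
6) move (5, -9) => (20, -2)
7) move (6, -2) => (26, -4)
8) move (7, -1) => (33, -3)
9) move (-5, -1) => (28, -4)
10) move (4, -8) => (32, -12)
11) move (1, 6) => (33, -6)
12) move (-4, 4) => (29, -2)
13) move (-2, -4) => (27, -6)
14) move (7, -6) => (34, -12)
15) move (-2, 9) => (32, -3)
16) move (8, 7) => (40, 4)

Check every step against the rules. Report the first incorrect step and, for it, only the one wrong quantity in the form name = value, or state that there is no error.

1. x = 6 + (-8) = -2, y = 0 + (-1) = -1 (checks out)
2. x = -2 + (-1) = -3, y = -1 + (3) = 2 (consistent with the record)
3. x = -3 + (4) = 1, y = 2 + (6) = 8 (checks out)
4. x = 1 + (8) = 9, y = 8 + (-1) = 7 (checks out)
5. x = 9 + (6) = 15, y = 7 + (0) = 7 (confirmed correct)
6. x = 15 + (5) = 20, y = 7 + (-9) = -2 (confirmed correct)
7. x = 20 + (6) = 26, y = -2 + (-2) = -4 (checks out)
8. x = 26 + (7) = 33, y = -4 + (-1) = -5 (the recorded entry deviates here)
The earliest wrong entry is at step 8: it should read y = -5.

step 8, y = -5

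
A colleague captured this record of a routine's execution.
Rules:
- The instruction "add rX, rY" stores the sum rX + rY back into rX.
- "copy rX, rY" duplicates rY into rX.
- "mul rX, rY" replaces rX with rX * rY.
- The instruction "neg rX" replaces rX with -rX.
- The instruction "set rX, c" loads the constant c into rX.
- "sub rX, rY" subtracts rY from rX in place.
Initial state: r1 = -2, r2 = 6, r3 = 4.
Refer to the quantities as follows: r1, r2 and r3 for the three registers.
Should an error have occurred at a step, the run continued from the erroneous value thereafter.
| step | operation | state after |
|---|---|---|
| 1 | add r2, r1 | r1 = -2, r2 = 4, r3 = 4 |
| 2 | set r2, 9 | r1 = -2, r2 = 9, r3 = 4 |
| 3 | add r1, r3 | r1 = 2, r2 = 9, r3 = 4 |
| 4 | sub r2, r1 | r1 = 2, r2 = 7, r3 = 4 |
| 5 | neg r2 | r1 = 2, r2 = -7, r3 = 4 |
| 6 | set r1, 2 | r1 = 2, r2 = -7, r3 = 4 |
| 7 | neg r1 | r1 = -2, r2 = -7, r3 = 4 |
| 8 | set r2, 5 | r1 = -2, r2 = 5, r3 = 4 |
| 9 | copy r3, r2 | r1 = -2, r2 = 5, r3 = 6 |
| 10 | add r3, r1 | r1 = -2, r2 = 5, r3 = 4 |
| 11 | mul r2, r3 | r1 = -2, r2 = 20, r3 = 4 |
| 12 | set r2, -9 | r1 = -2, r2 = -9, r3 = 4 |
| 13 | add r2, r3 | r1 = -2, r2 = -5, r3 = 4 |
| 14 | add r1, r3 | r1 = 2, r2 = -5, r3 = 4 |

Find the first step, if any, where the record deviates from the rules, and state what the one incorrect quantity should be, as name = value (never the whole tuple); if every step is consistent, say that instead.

step 9, r3 = 5

Step 1: r2 = 6 + -2 = 4 — verified.
Step 2: r2 = 9 — exactly as logged.
Step 3: r1 = -2 + 4 = 2 — agrees with the record.
Step 4: r2 = 9 - 2 = 7 — in agreement.
Step 5: r2 = -(7) = -7 — checks out.
Step 6: r1 = 2 — agrees with the record.
Step 7: r1 = -(2) = -2 — exactly as logged.
Step 8: r2 = 5 — confirmed correct.
Step 9: r3 = 5 — the record disagrees here.
First incorrect step: 9; the correct value is r3 = 5.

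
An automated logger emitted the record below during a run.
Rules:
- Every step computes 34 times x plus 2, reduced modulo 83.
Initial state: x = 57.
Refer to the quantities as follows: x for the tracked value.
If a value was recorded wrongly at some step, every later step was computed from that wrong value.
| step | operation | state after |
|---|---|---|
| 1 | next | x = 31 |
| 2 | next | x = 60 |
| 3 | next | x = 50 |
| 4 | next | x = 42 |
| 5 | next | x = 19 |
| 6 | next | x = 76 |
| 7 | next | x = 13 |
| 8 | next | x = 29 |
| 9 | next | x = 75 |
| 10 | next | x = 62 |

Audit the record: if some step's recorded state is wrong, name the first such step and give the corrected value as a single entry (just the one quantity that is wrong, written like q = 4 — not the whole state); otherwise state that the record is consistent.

step 6, x = 67

Step 1: x = (34*57 + 2) mod 83 = 31 — matches.
Step 2: x = (34*31 + 2) mod 83 = 60 — verified.
Step 3: x = (34*60 + 2) mod 83 = 50 — verified.
Step 4: x = (34*50 + 2) mod 83 = 42 — in agreement.
Step 5: x = (34*42 + 2) mod 83 = 19 — matches.
Step 6: x = (34*19 + 2) mod 83 = 67 — not what was recorded.
Step 6 is the first one off; corrected, x = 67.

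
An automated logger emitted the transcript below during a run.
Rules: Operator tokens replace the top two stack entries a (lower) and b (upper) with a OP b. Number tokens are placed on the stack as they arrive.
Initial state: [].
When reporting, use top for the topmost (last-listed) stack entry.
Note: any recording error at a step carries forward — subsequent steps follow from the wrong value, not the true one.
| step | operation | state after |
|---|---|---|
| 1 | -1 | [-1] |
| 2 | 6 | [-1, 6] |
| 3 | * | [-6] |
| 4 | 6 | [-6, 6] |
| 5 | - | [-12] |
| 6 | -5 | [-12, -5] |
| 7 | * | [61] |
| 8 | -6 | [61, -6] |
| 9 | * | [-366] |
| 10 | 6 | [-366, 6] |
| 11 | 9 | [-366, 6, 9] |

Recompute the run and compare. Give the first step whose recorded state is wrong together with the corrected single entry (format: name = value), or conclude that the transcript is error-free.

step 7, top = 60

1. push -1: top = -1 (same as recorded)
2. push 6: top = 6 (matches)
3. -1 * 6 = -6 (checks out)
4. push 6: top = 6 (same as recorded)
5. -6 - 6 = -12 (consistent with the transcript)
6. push -5: top = -5 (same as recorded)
7. -12 * -5 = 60 (the transcript disagrees here)
The audit stops at step 7: the recorded entry is wrong and should be top = 60.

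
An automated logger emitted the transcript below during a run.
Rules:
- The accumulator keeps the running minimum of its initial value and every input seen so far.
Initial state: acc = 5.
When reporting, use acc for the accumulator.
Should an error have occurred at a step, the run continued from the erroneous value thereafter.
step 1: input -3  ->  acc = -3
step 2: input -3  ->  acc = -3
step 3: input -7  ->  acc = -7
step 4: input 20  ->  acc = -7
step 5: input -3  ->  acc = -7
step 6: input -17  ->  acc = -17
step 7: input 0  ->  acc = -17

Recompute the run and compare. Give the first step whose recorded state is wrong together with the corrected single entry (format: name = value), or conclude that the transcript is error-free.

no error

Step 1: acc = min(5, -3) = -3 — agrees with the transcript.
Step 2: acc = min(-3, -3) = -3 — checks out.
Step 3: acc = min(-3, -7) = -7 — verified.
Step 4: acc = min(-7, 20) = -7 — matches.
Step 5: acc = min(-7, -3) = -7 — agrees with the transcript.
Step 6: acc = min(-7, -17) = -17 — verified.
Step 7: acc = min(-17, 0) = -17 — consistent with the transcript.
All entries verified; no error found.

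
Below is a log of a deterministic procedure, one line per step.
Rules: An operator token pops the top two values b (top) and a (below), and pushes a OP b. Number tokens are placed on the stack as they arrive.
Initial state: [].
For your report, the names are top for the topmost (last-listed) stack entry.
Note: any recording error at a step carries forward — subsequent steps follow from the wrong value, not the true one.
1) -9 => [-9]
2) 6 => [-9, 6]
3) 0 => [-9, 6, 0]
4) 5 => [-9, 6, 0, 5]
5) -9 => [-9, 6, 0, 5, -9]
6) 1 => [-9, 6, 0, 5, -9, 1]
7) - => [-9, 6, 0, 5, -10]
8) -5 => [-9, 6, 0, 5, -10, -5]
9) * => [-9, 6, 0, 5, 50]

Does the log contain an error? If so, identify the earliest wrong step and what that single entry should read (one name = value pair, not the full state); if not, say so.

no error

Recomputing the run from the initial state:
step 1: [-9]
step 2: [-9, 6]
step 3: [-9, 6, 0]
step 4: [-9, 6, 0, 5]
step 5: [-9, 6, 0, 5, -9]
step 6: [-9, 6, 0, 5, -9, 1]
step 7: [-9, 6, 0, 5, -10]
step 8: [-9, 6, 0, 5, -10, -5]
step 9: [-9, 6, 0, 5, 50]
This matches the log at every step.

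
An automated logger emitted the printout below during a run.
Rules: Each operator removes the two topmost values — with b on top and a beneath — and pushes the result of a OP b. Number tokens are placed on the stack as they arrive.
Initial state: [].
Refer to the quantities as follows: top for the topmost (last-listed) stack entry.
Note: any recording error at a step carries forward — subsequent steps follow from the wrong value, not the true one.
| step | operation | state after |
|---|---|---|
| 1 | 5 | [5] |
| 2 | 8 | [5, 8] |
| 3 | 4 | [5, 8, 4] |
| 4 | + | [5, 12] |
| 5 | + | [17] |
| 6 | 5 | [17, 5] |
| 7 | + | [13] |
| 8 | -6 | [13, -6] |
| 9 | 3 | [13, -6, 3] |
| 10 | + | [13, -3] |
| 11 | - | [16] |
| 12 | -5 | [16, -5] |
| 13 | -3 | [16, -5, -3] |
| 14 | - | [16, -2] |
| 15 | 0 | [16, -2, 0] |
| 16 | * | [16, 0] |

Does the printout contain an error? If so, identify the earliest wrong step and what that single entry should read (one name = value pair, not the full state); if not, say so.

Recomputing the run from the initial state:
step 1: [5]
step 2: [5, 8]
step 3: [5, 8, 4]
step 4: [5, 12]
step 5: [17]
step 6: [17, 5]
step 7: [22]
step 8: [22, -6]
step 9: [22, -6, 3]
step 10: [22, -3]
step 11: [25]
step 12: [25, -5]
step 13: [25, -5, -3]
step 14: [25, -2]
step 15: [25, -2, 0]
step 16: [25, 0]
The first disagreement with the printout is at step 7, where the value should be top = 22.

step 7, top = 22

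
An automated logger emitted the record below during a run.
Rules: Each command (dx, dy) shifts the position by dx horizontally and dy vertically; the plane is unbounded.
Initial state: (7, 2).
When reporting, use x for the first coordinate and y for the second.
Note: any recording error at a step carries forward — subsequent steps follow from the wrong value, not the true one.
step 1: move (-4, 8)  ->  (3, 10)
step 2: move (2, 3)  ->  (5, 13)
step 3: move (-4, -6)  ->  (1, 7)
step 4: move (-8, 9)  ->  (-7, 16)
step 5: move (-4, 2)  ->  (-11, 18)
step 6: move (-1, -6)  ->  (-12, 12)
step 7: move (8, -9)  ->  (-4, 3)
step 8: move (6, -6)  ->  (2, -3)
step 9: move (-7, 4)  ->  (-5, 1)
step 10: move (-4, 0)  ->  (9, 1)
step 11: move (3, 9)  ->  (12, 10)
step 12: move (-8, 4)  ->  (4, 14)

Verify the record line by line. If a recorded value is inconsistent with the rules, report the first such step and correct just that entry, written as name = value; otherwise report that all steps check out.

Step 1: x = 7 + (-4) = 3, y = 2 + (8) = 10 — exactly as logged.
Step 2: x = 3 + (2) = 5, y = 10 + (3) = 13 — no discrepancy.
Step 3: x = 5 + (-4) = 1, y = 13 + (-6) = 7 — consistent with the record.
Step 4: x = 1 + (-8) = -7, y = 7 + (9) = 16 — checks out.
Step 5: x = -7 + (-4) = -11, y = 16 + (2) = 18 — no discrepancy.
Step 6: x = -11 + (-1) = -12, y = 18 + (-6) = 12 — in agreement.
Step 7: x = -12 + (8) = -4, y = 12 + (-9) = 3 — agrees with the record.
Step 8: x = -4 + (6) = 2, y = 3 + (-6) = -3 — no discrepancy.
Step 9: x = 2 + (-7) = -5, y = -3 + (4) = 1 — in agreement.
Step 10: x = -5 + (-4) = -9, y = 1 + (0) = 1 — the recorded entry deviates here.
That makes step 10 the first incorrect line — x = -9 is what it should show.

step 10, x = -9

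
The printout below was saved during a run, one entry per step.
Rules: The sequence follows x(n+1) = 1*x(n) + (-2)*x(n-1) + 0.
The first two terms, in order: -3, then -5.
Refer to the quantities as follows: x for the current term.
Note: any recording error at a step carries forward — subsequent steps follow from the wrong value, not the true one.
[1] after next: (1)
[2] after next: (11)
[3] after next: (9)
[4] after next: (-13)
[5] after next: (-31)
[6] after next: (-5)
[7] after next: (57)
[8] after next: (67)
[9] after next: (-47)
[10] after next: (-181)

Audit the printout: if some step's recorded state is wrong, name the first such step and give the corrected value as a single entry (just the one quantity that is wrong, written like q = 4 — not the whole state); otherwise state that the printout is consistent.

1. x = 1*(-5) + (-2)*(-3) + (0) = 1 (agrees with the printout)
2. x = 1*(1) + (-2)*(-5) + (0) = 11 (exactly as logged)
3. x = 1*(11) + (-2)*(1) + (0) = 9 (exactly as logged)
4. x = 1*(9) + (-2)*(11) + (0) = -13 (matches)
5. x = 1*(-13) + (-2)*(9) + (0) = -31 (consistent with the printout)
6. x = 1*(-31) + (-2)*(-13) + (0) = -5 (agrees with the printout)
7. x = 1*(-5) + (-2)*(-31) + (0) = 57 (exactly as logged)
8. x = 1*(57) + (-2)*(-5) + (0) = 67 (consistent with the printout)
9. x = 1*(67) + (-2)*(57) + (0) = -47 (consistent with the printout)
10. x = 1*(-47) + (-2)*(67) + (0) = -181 (in agreement)
No step deviates from the rules.

no error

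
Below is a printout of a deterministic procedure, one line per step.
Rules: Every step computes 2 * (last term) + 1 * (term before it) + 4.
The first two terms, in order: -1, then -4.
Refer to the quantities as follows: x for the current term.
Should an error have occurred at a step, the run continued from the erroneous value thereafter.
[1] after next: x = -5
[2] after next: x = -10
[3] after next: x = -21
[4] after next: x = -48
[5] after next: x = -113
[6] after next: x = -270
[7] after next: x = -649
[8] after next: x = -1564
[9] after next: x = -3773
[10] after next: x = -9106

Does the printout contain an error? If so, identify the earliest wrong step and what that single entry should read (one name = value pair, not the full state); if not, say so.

no error

step 1: x = 2*(-4) + (1)*(-1) + (4) = -5 -> same as recorded
step 2: x = 2*(-5) + (1)*(-4) + (4) = -10 -> verified
step 3: x = 2*(-10) + (1)*(-5) + (4) = -21 -> same as recorded
step 4: x = 2*(-21) + (1)*(-10) + (4) = -48 -> consistent with the printout
step 5: x = 2*(-48) + (1)*(-21) + (4) = -113 -> agrees with the printout
step 6: x = 2*(-113) + (1)*(-48) + (4) = -270 -> matches
step 7: x = 2*(-270) + (1)*(-113) + (4) = -649 -> confirmed correct
step 8: x = 2*(-649) + (1)*(-270) + (4) = -1564 -> matches
step 9: x = 2*(-1564) + (1)*(-649) + (4) = -3773 -> verified
step 10: x = 2*(-3773) + (1)*(-1564) + (4) = -9106 -> exactly as logged
Nothing is out of place; the run is error-free.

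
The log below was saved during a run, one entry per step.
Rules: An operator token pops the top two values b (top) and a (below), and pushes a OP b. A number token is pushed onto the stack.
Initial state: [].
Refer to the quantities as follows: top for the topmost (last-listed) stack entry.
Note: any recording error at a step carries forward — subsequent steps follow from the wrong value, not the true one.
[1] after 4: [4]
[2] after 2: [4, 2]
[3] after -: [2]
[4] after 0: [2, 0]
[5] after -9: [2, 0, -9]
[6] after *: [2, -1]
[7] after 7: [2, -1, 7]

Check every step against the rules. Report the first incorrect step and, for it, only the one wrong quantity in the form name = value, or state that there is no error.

Recomputing the run from the initial state:
step 1: [4]
step 2: [4, 2]
step 3: [2]
step 4: [2, 0]
step 5: [2, 0, -9]
step 6: [2, 0]
step 7: [2, 0, 7]
The first disagreement with the log is at step 6, where the value should be top = 0.

step 6, top = 0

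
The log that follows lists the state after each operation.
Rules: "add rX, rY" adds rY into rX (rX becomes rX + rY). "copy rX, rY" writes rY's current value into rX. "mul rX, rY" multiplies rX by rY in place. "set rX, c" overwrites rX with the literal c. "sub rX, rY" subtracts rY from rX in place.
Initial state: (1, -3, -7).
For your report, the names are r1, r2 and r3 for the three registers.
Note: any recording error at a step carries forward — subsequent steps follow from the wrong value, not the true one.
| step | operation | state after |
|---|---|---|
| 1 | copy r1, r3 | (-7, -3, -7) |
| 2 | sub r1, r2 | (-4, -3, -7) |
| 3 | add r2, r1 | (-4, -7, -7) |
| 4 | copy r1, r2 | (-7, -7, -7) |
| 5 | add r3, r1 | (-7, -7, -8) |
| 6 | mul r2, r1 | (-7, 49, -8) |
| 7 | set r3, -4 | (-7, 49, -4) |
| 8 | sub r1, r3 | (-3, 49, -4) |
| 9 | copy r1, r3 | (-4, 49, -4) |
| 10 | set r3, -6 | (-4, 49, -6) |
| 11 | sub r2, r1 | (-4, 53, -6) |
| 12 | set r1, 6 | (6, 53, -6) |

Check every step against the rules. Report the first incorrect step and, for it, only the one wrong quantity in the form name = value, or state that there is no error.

1. r1 = -7 (in agreement)
2. r1 = -7 - -3 = -4 (same as recorded)
3. r2 = -3 + -4 = -7 (same as recorded)
4. r1 = -7 (matches)
5. r3 = -7 + -7 = -14 (the log disagrees here)
The audit stops at step 5: the recorded entry is wrong and should be r3 = -14.

step 5, r3 = -14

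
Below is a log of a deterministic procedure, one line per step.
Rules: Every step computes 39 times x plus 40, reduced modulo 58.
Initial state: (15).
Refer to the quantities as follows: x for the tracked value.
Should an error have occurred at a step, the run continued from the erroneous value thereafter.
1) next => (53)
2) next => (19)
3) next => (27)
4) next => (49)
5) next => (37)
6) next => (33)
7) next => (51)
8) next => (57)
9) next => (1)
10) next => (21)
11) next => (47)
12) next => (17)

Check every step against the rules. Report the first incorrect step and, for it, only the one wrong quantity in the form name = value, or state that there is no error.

step 1, x = 45

step 1: x = (39*15 + 40) mod 58 = 45 -> the entry is off here
So the first discrepancy is step 1, where the right value is x = 45.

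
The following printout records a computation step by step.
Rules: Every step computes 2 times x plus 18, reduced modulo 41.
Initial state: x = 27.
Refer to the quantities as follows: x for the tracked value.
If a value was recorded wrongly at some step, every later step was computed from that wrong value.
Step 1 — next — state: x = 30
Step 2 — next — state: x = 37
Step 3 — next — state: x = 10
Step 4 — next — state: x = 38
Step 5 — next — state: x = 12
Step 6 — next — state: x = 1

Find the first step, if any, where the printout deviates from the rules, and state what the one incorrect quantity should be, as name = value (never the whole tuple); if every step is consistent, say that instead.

1. x = (2*27 + 18) mod 41 = 31 (a discrepancy with the printout)
That makes step 1 the first incorrect line — x = 31 is what it should show.

step 1, x = 31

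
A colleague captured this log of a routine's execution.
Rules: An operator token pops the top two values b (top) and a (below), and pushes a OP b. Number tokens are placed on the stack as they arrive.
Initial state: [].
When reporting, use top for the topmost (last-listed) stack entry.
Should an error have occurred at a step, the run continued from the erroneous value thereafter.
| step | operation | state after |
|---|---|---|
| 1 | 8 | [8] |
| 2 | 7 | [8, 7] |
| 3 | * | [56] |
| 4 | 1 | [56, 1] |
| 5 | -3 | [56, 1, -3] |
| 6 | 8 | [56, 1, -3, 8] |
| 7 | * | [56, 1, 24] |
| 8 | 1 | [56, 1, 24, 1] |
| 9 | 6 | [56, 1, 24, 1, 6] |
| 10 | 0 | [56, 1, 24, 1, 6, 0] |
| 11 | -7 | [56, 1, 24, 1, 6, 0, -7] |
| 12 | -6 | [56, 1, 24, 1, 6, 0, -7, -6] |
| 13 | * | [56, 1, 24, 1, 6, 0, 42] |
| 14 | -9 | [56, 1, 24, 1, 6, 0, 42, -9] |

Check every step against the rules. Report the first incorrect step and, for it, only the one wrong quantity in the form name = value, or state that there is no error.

step 7, top = -24

step 1: push 8: top = 8 -> consistent with the log
step 2: push 7: top = 7 -> verified
step 3: 8 * 7 = 56 -> agrees with the log
step 4: push 1: top = 1 -> in agreement
step 5: push -3: top = -3 -> confirmed correct
step 6: push 8: top = 8 -> matches
step 7: -3 * 8 = -24 -> the log has a different value
That makes step 7 the first incorrect line — top = -24 is what it should show.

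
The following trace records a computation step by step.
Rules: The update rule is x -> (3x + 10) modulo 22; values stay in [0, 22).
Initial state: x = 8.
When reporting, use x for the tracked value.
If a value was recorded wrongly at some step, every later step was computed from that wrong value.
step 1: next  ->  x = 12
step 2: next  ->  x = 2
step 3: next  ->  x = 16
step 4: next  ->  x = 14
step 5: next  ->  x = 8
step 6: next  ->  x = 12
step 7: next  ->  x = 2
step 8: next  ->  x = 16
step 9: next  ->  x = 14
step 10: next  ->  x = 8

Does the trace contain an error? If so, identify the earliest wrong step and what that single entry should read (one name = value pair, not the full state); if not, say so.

Step 1: x = (3*8 + 10) mod 22 = 12 — matches.
Step 2: x = (3*12 + 10) mod 22 = 2 — matches.
Step 3: x = (3*2 + 10) mod 22 = 16 — checks out.
Step 4: x = (3*16 + 10) mod 22 = 14 — verified.
Step 5: x = (3*14 + 10) mod 22 = 8 — consistent with the trace.
Step 6: x = (3*8 + 10) mod 22 = 12 — verified.
Step 7: x = (3*12 + 10) mod 22 = 2 — same as recorded.
Step 8: x = (3*2 + 10) mod 22 = 16 — confirmed correct.
Step 9: x = (3*16 + 10) mod 22 = 14 — same as recorded.
Step 10: x = (3*14 + 10) mod 22 = 8 — checks out.
The recomputation confirms every line.

no error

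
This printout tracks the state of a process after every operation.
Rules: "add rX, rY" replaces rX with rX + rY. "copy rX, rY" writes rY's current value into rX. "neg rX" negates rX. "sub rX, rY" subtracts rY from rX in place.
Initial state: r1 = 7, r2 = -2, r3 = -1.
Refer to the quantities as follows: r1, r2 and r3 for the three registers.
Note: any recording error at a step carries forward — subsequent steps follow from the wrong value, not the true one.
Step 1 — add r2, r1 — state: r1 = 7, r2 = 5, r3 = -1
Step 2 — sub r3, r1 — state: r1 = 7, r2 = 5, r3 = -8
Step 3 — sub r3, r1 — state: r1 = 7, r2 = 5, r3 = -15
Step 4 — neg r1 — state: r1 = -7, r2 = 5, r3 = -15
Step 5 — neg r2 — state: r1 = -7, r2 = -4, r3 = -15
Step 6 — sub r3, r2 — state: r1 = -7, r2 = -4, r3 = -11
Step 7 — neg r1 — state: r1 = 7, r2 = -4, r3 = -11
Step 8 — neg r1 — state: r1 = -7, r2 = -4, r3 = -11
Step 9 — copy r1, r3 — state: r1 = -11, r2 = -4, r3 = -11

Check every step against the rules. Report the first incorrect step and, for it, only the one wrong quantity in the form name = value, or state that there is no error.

step 5, r2 = -5

Recomputing the run from the initial state:
step 1: r1 = 7, r2 = 5, r3 = -1
step 2: r1 = 7, r2 = 5, r3 = -8
step 3: r1 = 7, r2 = 5, r3 = -15
step 4: r1 = -7, r2 = 5, r3 = -15
step 5: r1 = -7, r2 = -5, r3 = -15
step 6: r1 = -7, r2 = -5, r3 = -10
step 7: r1 = 7, r2 = -5, r3 = -10
step 8: r1 = -7, r2 = -5, r3 = -10
step 9: r1 = -10, r2 = -5, r3 = -10
The first disagreement with the printout is at step 5, where the value should be r2 = -5.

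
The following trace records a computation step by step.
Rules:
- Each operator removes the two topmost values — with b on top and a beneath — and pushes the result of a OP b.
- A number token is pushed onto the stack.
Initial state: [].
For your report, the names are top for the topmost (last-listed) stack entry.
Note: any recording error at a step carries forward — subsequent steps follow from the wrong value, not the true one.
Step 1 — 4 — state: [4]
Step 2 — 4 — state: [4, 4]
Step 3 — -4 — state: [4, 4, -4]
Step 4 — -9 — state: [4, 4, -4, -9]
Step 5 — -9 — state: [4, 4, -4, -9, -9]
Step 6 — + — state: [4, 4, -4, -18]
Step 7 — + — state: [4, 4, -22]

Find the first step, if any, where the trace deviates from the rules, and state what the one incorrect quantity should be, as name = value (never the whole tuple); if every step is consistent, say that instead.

step 1: push 4: top = 4 -> consistent with the trace
step 2: push 4: top = 4 -> confirmed correct
step 3: push -4: top = -4 -> same as recorded
step 4: push -9: top = -9 -> in agreement
step 5: push -9: top = -9 -> verified
step 6: -9 + -9 = -18 -> matches
step 7: -4 + -18 = -22 -> agrees with the trace
All steps check out; nothing to correct.

no error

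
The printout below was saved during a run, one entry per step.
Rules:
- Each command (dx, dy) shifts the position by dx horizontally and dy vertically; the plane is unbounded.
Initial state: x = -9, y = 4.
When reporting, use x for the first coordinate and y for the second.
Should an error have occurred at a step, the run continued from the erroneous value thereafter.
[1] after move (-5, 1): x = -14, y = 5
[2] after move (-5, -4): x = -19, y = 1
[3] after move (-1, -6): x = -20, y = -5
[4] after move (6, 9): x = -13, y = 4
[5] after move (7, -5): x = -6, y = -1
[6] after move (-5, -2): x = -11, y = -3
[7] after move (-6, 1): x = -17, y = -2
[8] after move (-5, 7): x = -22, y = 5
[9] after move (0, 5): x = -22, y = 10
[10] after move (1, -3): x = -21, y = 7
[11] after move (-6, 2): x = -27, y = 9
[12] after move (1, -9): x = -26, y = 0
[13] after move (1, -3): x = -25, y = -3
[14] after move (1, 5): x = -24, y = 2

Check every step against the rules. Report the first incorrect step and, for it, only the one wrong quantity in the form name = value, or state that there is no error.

step 4, x = -14

Recomputing the run from the initial state:
step 1: x = -14, y = 5
step 2: x = -19, y = 1
step 3: x = -20, y = -5
step 4: x = -14, y = 4
step 5: x = -7, y = -1
step 6: x = -12, y = -3
step 7: x = -18, y = -2
step 8: x = -23, y = 5
step 9: x = -23, y = 10
step 10: x = -22, y = 7
step 11: x = -28, y = 9
step 12: x = -27, y = 0
step 13: x = -26, y = -3
step 14: x = -25, y = 2
The first disagreement with the printout is at step 4, where the value should be x = -14.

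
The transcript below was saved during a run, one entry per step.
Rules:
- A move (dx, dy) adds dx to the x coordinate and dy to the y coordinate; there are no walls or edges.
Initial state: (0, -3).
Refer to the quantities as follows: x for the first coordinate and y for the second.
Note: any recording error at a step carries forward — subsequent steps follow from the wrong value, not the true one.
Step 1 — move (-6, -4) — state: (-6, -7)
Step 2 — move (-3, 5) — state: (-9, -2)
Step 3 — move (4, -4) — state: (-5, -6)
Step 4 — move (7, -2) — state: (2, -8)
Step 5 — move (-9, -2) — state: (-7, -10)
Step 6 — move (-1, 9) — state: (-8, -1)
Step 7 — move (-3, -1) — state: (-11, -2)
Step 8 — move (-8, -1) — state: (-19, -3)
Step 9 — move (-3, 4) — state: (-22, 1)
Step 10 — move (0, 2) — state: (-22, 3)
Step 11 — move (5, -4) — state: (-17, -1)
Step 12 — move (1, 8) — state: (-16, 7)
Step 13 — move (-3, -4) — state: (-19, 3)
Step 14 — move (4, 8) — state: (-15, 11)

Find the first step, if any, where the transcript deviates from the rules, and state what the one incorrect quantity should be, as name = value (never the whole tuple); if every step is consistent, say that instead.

step 1: x = 0 + (-6) = -6, y = -3 + (-4) = -7 -> confirmed correct
step 2: x = -6 + (-3) = -9, y = -7 + (5) = -2 -> same as recorded
step 3: x = -9 + (4) = -5, y = -2 + (-4) = -6 -> verified
step 4: x = -5 + (7) = 2, y = -6 + (-2) = -8 -> no discrepancy
step 5: x = 2 + (-9) = -7, y = -8 + (-2) = -10 -> matches
step 6: x = -7 + (-1) = -8, y = -10 + (9) = -1 -> in agreement
step 7: x = -8 + (-3) = -11, y = -1 + (-1) = -2 -> consistent with the transcript
step 8: x = -11 + (-8) = -19, y = -2 + (-1) = -3 -> matches
step 9: x = -19 + (-3) = -22, y = -3 + (4) = 1 -> checks out
step 10: x = -22 + (0) = -22, y = 1 + (2) = 3 -> consistent with the transcript
step 11: x = -22 + (5) = -17, y = 3 + (-4) = -1 -> consistent with the transcript
step 12: x = -17 + (1) = -16, y = -1 + (8) = 7 -> same as recorded
step 13: x = -16 + (-3) = -19, y = 7 + (-4) = 3 -> checks out
step 14: x = -19 + (4) = -15, y = 3 + (8) = 11 -> verified
No step deviates from the rules.

no error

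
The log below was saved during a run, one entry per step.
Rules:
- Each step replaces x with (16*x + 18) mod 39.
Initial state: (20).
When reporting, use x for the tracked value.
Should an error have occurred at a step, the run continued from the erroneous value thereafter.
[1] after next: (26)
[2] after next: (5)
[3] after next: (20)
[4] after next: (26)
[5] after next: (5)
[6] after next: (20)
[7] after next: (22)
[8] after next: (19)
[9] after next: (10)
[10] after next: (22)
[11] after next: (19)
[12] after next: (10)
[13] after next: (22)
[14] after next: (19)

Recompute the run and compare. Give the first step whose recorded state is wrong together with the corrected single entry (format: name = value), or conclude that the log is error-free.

Step 1: x = (16*20 + 18) mod 39 = 26 — no discrepancy.
Step 2: x = (16*26 + 18) mod 39 = 5 — same as recorded.
Step 3: x = (16*5 + 18) mod 39 = 20 — no discrepancy.
Step 4: x = (16*20 + 18) mod 39 = 26 — matches.
Step 5: x = (16*26 + 18) mod 39 = 5 — in agreement.
Step 6: x = (16*5 + 18) mod 39 = 20 — no discrepancy.
Step 7: x = (16*20 + 18) mod 39 = 26 — the log has a different value.
Step 7 is the first one off; corrected, x = 26.

step 7, x = 26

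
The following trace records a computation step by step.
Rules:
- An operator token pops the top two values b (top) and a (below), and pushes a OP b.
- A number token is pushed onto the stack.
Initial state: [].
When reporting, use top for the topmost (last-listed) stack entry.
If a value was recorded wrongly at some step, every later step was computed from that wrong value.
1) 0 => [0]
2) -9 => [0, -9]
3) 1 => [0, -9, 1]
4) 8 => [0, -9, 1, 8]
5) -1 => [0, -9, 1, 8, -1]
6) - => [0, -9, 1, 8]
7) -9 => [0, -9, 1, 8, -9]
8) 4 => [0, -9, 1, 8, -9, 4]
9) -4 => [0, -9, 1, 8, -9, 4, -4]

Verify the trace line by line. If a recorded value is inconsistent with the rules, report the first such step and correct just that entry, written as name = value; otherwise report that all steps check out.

step 6, top = 9

1. push 0: top = 0 (agrees with the trace)
2. push -9: top = -9 (exactly as logged)
3. push 1: top = 1 (consistent with the trace)
4. push 8: top = 8 (same as recorded)
5. push -1: top = -1 (agrees with the trace)
6. 8 - -1 = 9 (a discrepancy with the trace)
Step 6 is the first one off; corrected, top = 9.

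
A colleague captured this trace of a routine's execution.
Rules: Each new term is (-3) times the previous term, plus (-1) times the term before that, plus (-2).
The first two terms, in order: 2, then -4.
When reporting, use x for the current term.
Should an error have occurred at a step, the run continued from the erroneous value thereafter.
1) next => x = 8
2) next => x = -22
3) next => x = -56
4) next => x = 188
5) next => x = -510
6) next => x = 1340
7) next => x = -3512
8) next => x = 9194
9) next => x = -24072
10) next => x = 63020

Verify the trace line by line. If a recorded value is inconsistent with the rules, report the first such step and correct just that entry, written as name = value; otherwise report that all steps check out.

Step 1: x = -3*(-4) + (-1)*(2) + (-2) = 8 — exactly as logged.
Step 2: x = -3*(8) + (-1)*(-4) + (-2) = -22 — confirmed correct.
Step 3: x = -3*(-22) + (-1)*(8) + (-2) = 56 — the trace has a different value.
First incorrect step: 3; the correct value is x = 56.

step 3, x = 56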